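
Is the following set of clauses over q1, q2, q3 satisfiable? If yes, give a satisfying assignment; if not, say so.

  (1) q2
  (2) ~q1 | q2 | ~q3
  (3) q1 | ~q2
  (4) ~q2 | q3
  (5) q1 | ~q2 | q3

Unit clause (q2) forces q2 = True.
In (q1 | ~q2) only q1 is left, so q1 = True.
In (~q2 | q3) only q3 is left, so q3 = True.
Check each clause:
  (q2): q2 holds.
  (~q1 | q2 | ~q3): q2 holds.
  (q1 | ~q2): q1 holds.
  (~q2 | q3): q3 holds.
  (q1 | ~q2 | q3): q1 holds.
All clauses satisfied.

q1 = True; q2 = True; q3 = True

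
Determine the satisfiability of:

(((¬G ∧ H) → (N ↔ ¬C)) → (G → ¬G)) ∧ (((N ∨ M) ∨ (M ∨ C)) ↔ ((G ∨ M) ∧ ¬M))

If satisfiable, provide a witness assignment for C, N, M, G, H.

C = False; N = False; M = False; G = False; H = False

  ((¬G ∧ H) → (N ↔ ¬C)) → (G → ¬G) = True
    (¬G ∧ H) → (N ↔ ¬C) = True
      ¬G ∧ H = False
        ¬G = True
      N ↔ ¬C = False
        ¬C = True
    G → ¬G = True
      ¬G = True
  ((N ∨ M) ∨ (M ∨ C)) ↔ ((G ∨ M) ∧ ¬M) = True
    (N ∨ M) ∨ (M ∨ C) = False
      N ∨ M = False
      M ∨ C = False
    (G ∨ M) ∧ ¬M = False
      G ∨ M = False
      ¬M = True
Both conjuncts True, so the formula holds.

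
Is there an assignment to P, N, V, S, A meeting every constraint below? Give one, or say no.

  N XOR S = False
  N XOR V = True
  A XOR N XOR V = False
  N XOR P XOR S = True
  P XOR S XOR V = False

P = True; N = False; V = True; S = False; A = True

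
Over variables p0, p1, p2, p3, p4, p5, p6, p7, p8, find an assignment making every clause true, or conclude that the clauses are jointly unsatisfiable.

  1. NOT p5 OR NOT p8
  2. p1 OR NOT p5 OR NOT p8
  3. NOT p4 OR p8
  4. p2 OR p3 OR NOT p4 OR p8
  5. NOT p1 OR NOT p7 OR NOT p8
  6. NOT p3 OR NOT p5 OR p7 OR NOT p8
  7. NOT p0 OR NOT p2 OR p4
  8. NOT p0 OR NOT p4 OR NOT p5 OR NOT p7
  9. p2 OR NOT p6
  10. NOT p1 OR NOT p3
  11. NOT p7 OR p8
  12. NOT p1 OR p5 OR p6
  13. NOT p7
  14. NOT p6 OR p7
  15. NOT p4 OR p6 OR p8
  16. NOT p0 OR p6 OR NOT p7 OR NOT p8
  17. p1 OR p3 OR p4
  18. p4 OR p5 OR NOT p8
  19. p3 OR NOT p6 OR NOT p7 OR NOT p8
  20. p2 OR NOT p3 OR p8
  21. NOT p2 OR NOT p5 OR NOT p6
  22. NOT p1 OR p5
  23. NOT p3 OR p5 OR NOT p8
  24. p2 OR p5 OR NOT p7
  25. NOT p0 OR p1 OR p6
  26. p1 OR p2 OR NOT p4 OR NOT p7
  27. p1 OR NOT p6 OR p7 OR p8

Unit clause (NOT p7) forces p7 = False.
In (NOT p6 OR p7) only NOT p6 is left, so p6 = False.
Set p0 = False.
Set p1 = False.
Set p2 = True.
Set p3 = False.
  then (p1 OR p3 OR p4) forces p4 = True.
  then (NOT p4 OR p8) forces p8 = True.
  then (NOT p5 OR NOT p8) forces p5 = False.
All clauses satisfied.

p0 = False; p1 = False; p2 = True; p3 = False; p4 = True; p5 = False; p6 = False; p7 = False; p8 = True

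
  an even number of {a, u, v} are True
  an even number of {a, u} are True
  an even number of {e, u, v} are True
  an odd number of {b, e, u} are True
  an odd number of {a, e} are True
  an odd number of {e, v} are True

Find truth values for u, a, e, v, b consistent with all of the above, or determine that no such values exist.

Adding constraints 1, 3, 5 mod 2: every variable appears an even number of times on the left, so the left side is 0.
But the right sides sum to 1 (mod 2). 0 ≠ 1 — the system is inconsistent.

Unsatisfiable — no assignment works.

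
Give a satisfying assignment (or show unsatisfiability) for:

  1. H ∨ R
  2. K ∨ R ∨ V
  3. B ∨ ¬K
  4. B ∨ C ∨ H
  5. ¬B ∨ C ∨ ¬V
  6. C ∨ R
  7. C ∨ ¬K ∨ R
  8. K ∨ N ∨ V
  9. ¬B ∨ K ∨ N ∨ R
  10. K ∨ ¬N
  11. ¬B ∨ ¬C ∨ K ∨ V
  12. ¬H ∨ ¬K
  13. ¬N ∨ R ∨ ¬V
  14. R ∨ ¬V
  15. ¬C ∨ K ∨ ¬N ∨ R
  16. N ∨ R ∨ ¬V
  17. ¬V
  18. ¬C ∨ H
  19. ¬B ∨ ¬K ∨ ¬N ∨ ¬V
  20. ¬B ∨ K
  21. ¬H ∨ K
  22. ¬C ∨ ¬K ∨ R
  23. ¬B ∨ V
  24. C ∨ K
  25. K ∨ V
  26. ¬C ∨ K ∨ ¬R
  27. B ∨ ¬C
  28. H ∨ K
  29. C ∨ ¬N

The formula is unsatisfiable.

Case V = True:
  Clause (¬V) is falsified — contradiction.
Case V = False:
  (¬B ∨ V) forces B = False.
  (B ∨ ¬K) forces K = False.
  Clause (K ∨ V) is falsified — contradiction.
Both cases fail, so the formula is unsatisfiable.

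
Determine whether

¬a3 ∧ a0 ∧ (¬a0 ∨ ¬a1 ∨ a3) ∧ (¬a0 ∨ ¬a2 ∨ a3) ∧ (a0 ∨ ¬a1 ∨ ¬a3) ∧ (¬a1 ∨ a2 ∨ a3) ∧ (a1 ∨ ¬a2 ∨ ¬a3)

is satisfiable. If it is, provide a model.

a0 = True, a1 = False, a2 = False, a3 = False

Unit clause (¬a3) forces a3 = False.
Unit clause (a0) forces a0 = True.
In (¬a0 ∨ ¬a1 ∨ a3) only ¬a1 is left, so a1 = False.
In (¬a0 ∨ ¬a2 ∨ a3) only ¬a2 is left, so a2 = False.
All clauses satisfied.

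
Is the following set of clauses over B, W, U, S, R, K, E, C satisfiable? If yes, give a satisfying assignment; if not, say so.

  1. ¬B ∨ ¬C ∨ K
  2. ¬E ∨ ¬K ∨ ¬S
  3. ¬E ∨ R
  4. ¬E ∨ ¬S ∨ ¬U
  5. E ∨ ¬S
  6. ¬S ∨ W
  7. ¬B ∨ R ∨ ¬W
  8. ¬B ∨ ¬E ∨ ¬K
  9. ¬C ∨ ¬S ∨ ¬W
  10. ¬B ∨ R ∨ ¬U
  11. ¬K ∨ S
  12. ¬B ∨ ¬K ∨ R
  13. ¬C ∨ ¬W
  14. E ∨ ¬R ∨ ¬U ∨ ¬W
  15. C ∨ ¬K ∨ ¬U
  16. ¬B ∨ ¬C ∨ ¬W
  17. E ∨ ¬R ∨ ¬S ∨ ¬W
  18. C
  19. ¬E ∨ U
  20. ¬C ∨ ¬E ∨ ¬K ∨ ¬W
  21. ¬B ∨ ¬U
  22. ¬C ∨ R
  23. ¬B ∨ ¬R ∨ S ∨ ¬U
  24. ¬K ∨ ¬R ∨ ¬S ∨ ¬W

Unit clause (C) forces C = True.
In (¬C ∨ R) only R is left, so R = True.
In (¬C ∨ ¬W) only ¬W is left, so W = False.
In (¬S ∨ W) only ¬S is left, so S = False.
In (¬K ∨ S) only ¬K is left, so K = False.
In (¬B ∨ ¬C ∨ K) only ¬B is left, so B = False.
Set U = True.
Set E = True.
All clauses satisfied.

B = False, W = False, U = True, S = False, R = True, K = False, E = True, C = True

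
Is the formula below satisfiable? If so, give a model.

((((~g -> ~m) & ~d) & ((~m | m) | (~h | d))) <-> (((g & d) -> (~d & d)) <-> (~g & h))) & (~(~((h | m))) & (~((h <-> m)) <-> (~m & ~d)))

m: False, h: True, d: False, g: False

  (((~g -> ~m) & ~d) & ((~m | m) | (~h | d))) <-> (((g & d) -> (~d & d)) <-> (~g & h)) = True
    ((~g -> ~m) & ~d) & ((~m | m) | (~h | d)) = True
      (~g -> ~m) & ~d = True
        ~g -> ~m = True
          ~g = True
          ~m = True
        ~d = True
      (~m | m) | (~h | d) = True
        ~m | m = True
          ~m = True
        ~h | d = False
          ~h = False
    ((g & d) -> (~d & d)) <-> (~g & h) = True
      (g & d) -> (~d & d) = True
        g & d = False
        ~d & d = False
          ~d = True
      ~g & h = True
        ~g = True
  ~(~((h | m))) & (~((h <-> m)) <-> (~m & ~d)) = True
    ~(~((h | m))) = True
      ~((h | m)) = False
        h | m = True
    ~((h <-> m)) <-> (~m & ~d) = True
      ~((h <-> m)) = True
        h <-> m = False
      ~m & ~d = True
        ~m = True
        ~d = True
Both conjuncts True, so the formula holds.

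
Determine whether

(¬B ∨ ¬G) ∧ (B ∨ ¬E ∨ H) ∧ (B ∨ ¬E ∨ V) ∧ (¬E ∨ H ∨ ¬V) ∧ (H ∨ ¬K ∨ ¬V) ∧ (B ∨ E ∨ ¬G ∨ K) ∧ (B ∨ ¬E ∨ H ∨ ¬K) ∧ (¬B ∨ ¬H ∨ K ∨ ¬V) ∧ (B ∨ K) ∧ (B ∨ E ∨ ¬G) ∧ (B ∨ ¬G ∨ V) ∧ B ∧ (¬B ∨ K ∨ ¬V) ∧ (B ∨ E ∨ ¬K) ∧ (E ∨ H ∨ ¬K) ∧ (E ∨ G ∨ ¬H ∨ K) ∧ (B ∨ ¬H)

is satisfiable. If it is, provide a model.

K = True; H = True; E = True; G = False; B = True; V = False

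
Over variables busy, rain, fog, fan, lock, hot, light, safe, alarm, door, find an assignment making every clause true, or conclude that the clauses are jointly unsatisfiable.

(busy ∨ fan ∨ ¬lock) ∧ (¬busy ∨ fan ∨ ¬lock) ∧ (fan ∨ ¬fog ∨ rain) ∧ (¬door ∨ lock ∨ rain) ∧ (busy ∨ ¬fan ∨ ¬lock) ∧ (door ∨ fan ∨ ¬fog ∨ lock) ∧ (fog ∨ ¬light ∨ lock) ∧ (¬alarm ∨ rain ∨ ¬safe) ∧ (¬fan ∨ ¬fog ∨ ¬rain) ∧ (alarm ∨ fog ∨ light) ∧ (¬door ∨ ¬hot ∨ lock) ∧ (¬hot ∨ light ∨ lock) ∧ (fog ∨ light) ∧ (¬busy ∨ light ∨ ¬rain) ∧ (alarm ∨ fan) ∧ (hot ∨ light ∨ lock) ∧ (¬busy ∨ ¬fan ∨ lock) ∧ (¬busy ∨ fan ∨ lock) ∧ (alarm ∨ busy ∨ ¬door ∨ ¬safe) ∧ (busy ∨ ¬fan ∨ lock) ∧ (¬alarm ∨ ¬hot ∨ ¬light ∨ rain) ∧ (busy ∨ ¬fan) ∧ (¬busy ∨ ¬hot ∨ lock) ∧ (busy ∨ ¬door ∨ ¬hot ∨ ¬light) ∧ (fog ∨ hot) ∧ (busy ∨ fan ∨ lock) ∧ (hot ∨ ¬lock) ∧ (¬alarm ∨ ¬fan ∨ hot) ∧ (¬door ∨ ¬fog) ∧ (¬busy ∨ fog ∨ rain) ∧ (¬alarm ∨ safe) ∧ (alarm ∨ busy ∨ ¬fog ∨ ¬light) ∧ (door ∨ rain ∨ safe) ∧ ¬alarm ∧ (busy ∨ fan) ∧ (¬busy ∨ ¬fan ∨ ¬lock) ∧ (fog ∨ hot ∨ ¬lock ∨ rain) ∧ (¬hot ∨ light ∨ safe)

Case fan = True:
  (busy ∨ ¬fan) forces busy = True.
  (¬busy ∨ ¬fan ∨ lock) forces lock = True.
  Clause (¬busy ∨ ¬fan ∨ ¬lock) is falsified — contradiction.
Case fan = False:
  (alarm ∨ fan) forces alarm = True.
  Clause (¬alarm) is falsified — contradiction.
Both cases fail, so the formula is unsatisfiable.

The formula is unsatisfiable.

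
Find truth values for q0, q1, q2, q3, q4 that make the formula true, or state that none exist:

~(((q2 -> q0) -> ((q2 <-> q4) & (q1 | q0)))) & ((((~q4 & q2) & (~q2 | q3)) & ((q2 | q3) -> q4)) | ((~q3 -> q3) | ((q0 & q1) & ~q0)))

q0 = False; q1 = True; q2 = False; q3 = True; q4 = True

  ~(((q2 -> q0) -> ((q2 <-> q4) & (q1 | q0)))) = True
    (q2 -> q0) -> ((q2 <-> q4) & (q1 | q0)) = False
      q2 -> q0 = True
      (q2 <-> q4) & (q1 | q0) = False
        q2 <-> q4 = False
        q1 | q0 = True
  (((~q4 & q2) & (~q2 | q3)) & ((q2 | q3) -> q4)) | ((~q3 -> q3) | ((q0 & q1) & ~q0)) = True
    ((~q4 & q2) & (~q2 | q3)) & ((q2 | q3) -> q4) = False
      (~q4 & q2) & (~q2 | q3) = False
        ~q4 & q2 = False
          ~q4 = False
        ~q2 | q3 = True
          ~q2 = True
      (q2 | q3) -> q4 = True
        q2 | q3 = True
    (~q3 -> q3) | ((q0 & q1) & ~q0) = True
      ~q3 -> q3 = True
        ~q3 = False
      (q0 & q1) & ~q0 = False
        q0 & q1 = False
        ~q0 = True
Both conjuncts True, so the formula holds.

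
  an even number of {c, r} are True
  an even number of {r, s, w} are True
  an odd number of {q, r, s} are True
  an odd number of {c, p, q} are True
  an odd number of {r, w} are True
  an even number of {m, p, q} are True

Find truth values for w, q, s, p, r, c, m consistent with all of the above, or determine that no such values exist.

w = True; q = False; s = True; p = True; r = False; c = False; m = True

{c, r}: 0 true → even ✓
{r, s, w}: 2 true → even ✓
{q, r, s}: 1 true → odd ✓
{c, p, q}: 1 true → odd ✓
{r, w}: 1 true → odd ✓
{m, p, q}: 2 true → even ✓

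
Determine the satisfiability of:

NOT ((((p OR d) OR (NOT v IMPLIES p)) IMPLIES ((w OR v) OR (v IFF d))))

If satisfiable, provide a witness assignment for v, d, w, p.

v = False, d = True, w = False, p = False

  NOT ((((p OR d) OR (NOT v IMPLIES p)) IMPLIES ((w OR v) OR (v IFF d)))) = True
    ((p OR d) OR (NOT v IMPLIES p)) IMPLIES ((w OR v) OR (v IFF d)) = False
      (p OR d) OR (NOT v IMPLIES p) = True
        p OR d = True
        NOT v IMPLIES p = False
          NOT v = True
      (w OR v) OR (v IFF d) = False
        w OR v = False
        v IFF d = False
The formula evaluates to True.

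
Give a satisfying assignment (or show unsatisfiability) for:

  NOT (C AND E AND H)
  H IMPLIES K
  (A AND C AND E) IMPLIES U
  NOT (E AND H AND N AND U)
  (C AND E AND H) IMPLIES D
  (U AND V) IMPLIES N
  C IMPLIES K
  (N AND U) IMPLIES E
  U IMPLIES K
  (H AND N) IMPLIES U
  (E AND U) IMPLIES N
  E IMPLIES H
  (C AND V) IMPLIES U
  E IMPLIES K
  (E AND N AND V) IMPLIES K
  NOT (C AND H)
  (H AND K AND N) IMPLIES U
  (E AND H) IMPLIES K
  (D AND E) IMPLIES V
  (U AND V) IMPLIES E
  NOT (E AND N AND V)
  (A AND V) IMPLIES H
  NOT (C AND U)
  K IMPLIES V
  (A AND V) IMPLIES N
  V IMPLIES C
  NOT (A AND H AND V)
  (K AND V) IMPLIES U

Set C = False.
  then (C OR NOT V) forces V = False.
  then (NOT K OR V) forces K = False.
  then (NOT E OR K) forces E = False.
  then (NOT H OR K) forces H = False.
  then (K OR NOT U) forces U = False.
Set N = True.
Set D = True.
Set A = False.
All clauses satisfied.

C = False; H = False; N = True; E = False; K = False; D = True; A = False; V = False; U = False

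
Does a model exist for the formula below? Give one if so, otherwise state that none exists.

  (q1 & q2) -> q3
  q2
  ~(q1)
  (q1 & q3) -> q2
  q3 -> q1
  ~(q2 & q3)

Unit clause (q2) forces q2 = True.
Unit clause (~q1) forces q1 = False.
In (q1 | ~q3) only ~q3 is left, so q3 = False.
Check each clause:
  (q2): q2 holds.
  (~q1): ~q1 holds.
  (q1 | ~q3): ~q3 holds.
  (~q1 | q2 | ~q3): ~q1 holds.
  (~q2 | ~q3): ~q3 holds.
  (~q1 | ~q2 | q3): ~q1 holds.
All clauses satisfied.

q1: False, q2: True, q3: False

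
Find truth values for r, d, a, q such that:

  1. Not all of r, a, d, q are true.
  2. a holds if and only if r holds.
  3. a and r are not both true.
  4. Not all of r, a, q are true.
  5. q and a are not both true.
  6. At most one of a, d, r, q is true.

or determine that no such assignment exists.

r = False, d = False, a = False, q = True

  (1) {r, a, d, q}: 1/4 true — not all ✓
  (2) a=F, r=F — same ✓
  (3) a=F, r=F — not both ✓
  (4) {r, a, q}: 1/3 true — not all ✓
  (5) q=T, a=F — not both ✓
  (6) {a, d, r, q}: 1 true — at most one ✓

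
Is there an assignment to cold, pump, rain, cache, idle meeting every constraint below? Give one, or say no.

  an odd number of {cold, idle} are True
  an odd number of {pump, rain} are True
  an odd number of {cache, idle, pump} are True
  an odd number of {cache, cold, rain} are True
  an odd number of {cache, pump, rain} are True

cold: False; pump: False; rain: True; cache: False; idle: True

{cold, idle}: 1 true → odd ✓
{pump, rain}: 1 true → odd ✓
{cache, idle, pump}: 1 true → odd ✓
{cache, cold, rain}: 1 true → odd ✓
{cache, pump, rain}: 1 true → odd ✓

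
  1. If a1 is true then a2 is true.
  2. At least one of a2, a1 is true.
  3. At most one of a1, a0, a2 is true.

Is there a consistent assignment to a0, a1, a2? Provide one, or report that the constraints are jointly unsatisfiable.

a0: False, a1: False, a2: True

  (1) a1=F ⇒ a2: vacuous ✓
  (2) {a2, a1}: 1 true — at least one ✓
  (3) {a1, a0, a2}: 1 true — at most one ✓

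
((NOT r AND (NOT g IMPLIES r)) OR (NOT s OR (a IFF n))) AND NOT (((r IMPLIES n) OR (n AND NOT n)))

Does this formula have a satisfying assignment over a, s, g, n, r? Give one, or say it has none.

a=F; s=T; g=T; n=F; r=T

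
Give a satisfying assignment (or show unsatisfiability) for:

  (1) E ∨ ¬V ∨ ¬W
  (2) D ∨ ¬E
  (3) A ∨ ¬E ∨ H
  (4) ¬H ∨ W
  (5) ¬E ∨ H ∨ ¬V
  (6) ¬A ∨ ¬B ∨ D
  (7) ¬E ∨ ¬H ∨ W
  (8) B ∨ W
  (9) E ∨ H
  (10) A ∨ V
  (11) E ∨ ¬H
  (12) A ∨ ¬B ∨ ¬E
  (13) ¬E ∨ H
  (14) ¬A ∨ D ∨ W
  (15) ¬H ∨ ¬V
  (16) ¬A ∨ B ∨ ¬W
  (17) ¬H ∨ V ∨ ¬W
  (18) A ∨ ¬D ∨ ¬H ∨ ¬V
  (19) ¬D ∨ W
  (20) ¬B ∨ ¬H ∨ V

No satisfying assignment exists.

Case H = True:
  (¬H ∨ W) forces W = True.
  (E ∨ ¬H) forces E = True.
  (D ∨ ¬E) forces D = True.
  (¬H ∨ ¬V) forces V = False.
  Clause (¬H ∨ V ∨ ¬W) is falsified — contradiction.
Case H = False:
  (E ∨ H) forces E = True.
  Clause (¬E ∨ H) is falsified — contradiction.
Both cases fail, so the formula is unsatisfiable.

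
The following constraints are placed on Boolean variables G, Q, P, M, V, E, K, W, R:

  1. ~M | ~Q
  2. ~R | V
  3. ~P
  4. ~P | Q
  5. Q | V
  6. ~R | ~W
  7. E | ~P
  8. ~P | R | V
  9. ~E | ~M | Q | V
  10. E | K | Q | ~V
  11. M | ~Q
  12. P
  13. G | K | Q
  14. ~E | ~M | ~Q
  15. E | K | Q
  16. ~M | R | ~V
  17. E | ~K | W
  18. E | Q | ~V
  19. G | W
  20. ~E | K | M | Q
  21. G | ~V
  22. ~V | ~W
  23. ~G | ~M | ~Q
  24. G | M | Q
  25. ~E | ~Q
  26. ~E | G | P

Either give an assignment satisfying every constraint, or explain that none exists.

Case P = True:
  Clause (~P) is falsified — contradiction.
Case P = False:
  Clause (P) is falsified — contradiction.
Both cases fail, so the formula is unsatisfiable.

Unsatisfiable — no assignment works.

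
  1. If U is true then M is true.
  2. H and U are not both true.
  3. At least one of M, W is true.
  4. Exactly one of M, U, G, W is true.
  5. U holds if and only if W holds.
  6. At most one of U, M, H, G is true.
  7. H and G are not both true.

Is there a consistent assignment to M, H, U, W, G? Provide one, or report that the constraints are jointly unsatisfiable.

M=T, H=F, U=F, W=F, G=F

  (1) U=F ⇒ M: vacuous ✓
  (2) H=F, U=F — not both ✓
  (3) {M, W}: 1 true — at least one ✓
  (4) {M, U, G, W}: 1 true — exactly one ✓
  (5) U=F, W=F — same ✓
  (6) {U, M, H, G}: 1 true — at most one ✓
  (7) H=F, G=F — not both ✓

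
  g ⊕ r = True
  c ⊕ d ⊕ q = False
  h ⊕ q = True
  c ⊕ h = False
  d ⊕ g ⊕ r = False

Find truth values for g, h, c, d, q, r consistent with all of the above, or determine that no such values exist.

g: True; h: True; c: True; d: True; q: False; r: False

g ⊕ r = T ⊕ F = True ✓
c ⊕ d ⊕ q = T ⊕ T ⊕ F = False ✓
h ⊕ q = T ⊕ F = True ✓
c ⊕ h = T ⊕ T = False ✓
d ⊕ g ⊕ r = T ⊕ T ⊕ F = False ✓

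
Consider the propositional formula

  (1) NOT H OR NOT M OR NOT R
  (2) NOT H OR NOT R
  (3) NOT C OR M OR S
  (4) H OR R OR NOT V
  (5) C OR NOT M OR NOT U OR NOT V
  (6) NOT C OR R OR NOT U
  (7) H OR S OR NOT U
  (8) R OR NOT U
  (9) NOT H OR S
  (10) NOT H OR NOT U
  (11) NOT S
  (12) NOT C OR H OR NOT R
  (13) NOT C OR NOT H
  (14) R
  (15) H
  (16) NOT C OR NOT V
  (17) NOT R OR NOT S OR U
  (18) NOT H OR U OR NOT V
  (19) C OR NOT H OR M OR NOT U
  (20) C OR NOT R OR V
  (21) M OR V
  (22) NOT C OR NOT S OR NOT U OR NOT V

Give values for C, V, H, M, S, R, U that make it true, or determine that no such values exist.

Unsatisfiable — no assignment works.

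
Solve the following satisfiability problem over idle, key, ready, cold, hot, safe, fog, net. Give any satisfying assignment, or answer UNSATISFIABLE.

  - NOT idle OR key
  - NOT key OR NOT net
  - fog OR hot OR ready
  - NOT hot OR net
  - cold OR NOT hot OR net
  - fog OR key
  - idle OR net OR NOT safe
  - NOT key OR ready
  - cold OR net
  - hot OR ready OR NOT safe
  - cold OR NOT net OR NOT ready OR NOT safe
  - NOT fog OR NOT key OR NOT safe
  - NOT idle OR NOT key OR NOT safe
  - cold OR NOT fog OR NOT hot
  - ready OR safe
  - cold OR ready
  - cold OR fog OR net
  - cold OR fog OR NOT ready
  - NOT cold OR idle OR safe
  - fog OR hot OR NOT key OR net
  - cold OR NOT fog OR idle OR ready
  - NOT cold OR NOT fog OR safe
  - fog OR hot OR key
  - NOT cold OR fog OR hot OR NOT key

idle = False, key = False, ready = True, cold = True, hot = False, safe = True, fog = True, net = True

Set idle = False.
Set key = False.
  then (fog OR key) forces fog = True.
Set ready = True.
Set cold = True.
  then (NOT cold OR idle OR safe) forces safe = True.
  then (idle OR net OR NOT safe) forces net = True.
Set hot = False.
All clauses satisfied.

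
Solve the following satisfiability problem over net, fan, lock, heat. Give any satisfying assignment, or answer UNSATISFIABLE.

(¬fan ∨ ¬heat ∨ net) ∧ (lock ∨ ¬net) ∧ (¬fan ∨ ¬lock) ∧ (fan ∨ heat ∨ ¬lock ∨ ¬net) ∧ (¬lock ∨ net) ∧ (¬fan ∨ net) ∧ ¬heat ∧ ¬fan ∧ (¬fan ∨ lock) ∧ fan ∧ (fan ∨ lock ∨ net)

UNSATISFIABLE

Case fan = True:
  Clause (¬fan) is falsified — contradiction.
Case fan = False:
  Clause (fan) is falsified — contradiction.
Both cases fail, so the formula is unsatisfiable.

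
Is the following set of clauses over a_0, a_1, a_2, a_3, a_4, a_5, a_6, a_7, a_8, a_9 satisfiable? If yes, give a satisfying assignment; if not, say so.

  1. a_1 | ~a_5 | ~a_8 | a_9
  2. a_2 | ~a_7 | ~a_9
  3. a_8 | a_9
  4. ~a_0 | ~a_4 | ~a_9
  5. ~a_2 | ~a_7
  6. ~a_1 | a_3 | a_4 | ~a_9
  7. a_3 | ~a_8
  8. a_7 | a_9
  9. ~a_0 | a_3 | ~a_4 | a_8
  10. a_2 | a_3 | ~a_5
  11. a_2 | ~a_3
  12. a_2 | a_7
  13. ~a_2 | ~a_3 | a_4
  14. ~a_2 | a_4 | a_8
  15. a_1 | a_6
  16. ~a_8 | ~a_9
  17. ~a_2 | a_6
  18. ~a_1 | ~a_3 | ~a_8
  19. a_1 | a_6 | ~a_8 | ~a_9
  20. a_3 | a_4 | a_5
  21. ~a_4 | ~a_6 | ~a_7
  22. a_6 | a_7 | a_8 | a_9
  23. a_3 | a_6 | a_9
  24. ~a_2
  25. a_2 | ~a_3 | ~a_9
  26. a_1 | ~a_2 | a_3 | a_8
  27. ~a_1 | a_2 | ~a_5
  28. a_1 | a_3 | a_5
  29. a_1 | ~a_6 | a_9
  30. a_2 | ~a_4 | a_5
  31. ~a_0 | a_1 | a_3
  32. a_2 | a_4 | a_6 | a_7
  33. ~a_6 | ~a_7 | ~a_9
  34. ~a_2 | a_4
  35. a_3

Case a_2 = True:
  Clause (~a_2) is falsified — contradiction.
Case a_2 = False:
  (a_2 | ~a_3) forces a_3 = False.
  Clause (a_3) is falsified — contradiction.
Both cases fail, so the formula is unsatisfiable.

The formula is unsatisfiable.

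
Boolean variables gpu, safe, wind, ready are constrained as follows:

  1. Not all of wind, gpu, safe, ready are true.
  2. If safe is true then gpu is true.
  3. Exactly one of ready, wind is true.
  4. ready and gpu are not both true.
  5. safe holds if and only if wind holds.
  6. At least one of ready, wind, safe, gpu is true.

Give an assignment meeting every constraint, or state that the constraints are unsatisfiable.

gpu: True; safe: True; wind: True; ready: False

  (1) {wind, gpu, safe, ready}: 3/4 true — not all ✓
  (2) safe=T ⇒ gpu: T ✓
  (3) {ready, wind}: 1 true — exactly one ✓
  (4) ready=F, gpu=T — not both ✓
  (5) safe=T, wind=T — same ✓
  (6) {ready, wind, safe, gpu}: 3 true — at least one ✓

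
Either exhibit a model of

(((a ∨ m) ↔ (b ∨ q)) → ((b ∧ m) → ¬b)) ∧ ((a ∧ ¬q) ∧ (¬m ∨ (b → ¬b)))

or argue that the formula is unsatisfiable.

a = True; b = False; m = False; q = False

  ((a ∨ m) ↔ (b ∨ q)) → ((b ∧ m) → ¬b) = True
    (a ∨ m) ↔ (b ∨ q) = False
      a ∨ m = True
      b ∨ q = False
    (b ∧ m) → ¬b = True
      b ∧ m = False
      ¬b = True
  (a ∧ ¬q) ∧ (¬m ∨ (b → ¬b)) = True
    a ∧ ¬q = True
      ¬q = True
    ¬m ∨ (b → ¬b) = True
      ¬m = True
      b → ¬b = True
        ¬b = True
Both conjuncts True, so the formula holds.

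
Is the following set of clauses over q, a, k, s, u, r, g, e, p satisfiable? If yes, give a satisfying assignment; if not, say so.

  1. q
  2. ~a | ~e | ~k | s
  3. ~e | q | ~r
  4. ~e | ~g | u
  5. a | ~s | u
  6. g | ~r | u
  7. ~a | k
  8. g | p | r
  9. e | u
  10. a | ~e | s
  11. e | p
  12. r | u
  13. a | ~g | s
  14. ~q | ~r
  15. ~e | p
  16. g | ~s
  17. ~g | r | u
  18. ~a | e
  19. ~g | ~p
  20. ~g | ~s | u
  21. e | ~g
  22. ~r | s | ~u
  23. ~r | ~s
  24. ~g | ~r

Unit clause (q) forces q = True.
In (~q | ~r) only ~r is left, so r = False.
In (r | u) only u is left, so u = True.
Set a = False.
Set k = False.
Try s = True:
  (g | ~s) forces g = True.
  (~g | ~p) forces p = False.
  (e | p) forces e = True.
  clause (~e | p) is falsified — backtrack.
So s = False.
  then (a | ~e | s) forces e = False.
  then (e | p) forces p = True.
  then (a | ~g | s) forces g = False.
All clauses satisfied.

q = True, a = False, k = False, s = False, u = True, r = False, g = False, e = False, p = True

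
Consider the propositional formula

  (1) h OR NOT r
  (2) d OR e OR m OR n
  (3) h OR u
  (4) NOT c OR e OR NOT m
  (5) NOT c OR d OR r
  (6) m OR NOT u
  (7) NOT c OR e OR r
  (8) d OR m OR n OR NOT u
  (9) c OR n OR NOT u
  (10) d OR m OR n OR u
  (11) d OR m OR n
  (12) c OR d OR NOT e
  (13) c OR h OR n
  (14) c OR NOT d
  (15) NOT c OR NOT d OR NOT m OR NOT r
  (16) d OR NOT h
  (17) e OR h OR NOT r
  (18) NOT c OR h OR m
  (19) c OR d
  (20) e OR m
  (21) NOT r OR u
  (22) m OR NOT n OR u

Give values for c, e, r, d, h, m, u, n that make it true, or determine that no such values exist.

c: True, e: True, r: False, d: True, h: True, m: True, u: True, n: True

Try c = False:
  (c OR NOT d) forces d = False.
  clause (c OR d) is falsified — backtrack.
So c = True.
Set e = True.
Set r = False.
  then (NOT c OR d OR r) forces d = True.
Set h = True.
Set m = True.
Set u = True.
Set n = True.
All clauses satisfied.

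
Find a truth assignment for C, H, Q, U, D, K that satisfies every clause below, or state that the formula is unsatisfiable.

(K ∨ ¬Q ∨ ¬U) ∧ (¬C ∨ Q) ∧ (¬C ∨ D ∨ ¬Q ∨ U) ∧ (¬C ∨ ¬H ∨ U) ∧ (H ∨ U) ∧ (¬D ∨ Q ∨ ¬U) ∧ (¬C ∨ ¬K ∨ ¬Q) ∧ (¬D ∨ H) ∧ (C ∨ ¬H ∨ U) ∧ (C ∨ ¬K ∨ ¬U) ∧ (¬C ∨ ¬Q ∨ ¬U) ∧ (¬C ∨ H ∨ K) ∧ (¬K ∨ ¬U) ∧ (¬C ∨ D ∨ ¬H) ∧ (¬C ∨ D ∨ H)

Set C = False.
Set H = False.
  then (H ∨ U) forces U = True.
  then (¬D ∨ H) forces D = False.
  then (C ∨ ¬K ∨ ¬U) forces K = False.
  then (K ∨ ¬Q ∨ ¬U) forces Q = False.
All clauses satisfied.

C=F; H=F; Q=F; U=T; D=F; K=F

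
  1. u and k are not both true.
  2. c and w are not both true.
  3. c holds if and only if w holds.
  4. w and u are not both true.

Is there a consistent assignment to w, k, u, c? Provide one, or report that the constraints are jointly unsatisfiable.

w = False, k = False, u = False, c = False

  (1) u=F, k=F — not both ✓
  (2) c=F, w=F — not both ✓
  (3) c=F, w=F — same ✓
  (4) w=F, u=F — not both ✓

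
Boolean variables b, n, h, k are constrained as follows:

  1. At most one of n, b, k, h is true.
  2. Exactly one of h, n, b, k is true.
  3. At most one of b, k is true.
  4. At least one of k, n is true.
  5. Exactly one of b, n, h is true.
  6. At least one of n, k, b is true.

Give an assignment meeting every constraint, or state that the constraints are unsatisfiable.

b = False, n = True, h = False, k = False

  (1) {n, b, k, h}: 1 true — at most one ✓
  (2) {h, n, b, k}: 1 true — exactly one ✓
  (3) {b, k}: 0 true — at most one ✓
  (4) {k, n}: 1 true — at least one ✓
  (5) {b, n, h}: 1 true — exactly one ✓
  (6) {n, k, b}: 1 true — at least one ✓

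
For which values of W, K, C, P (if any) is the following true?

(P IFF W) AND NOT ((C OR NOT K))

W: True; K: True; C: False; P: True

  P IFF W = True
  NOT ((C OR NOT K)) = True
    C OR NOT K = False
      NOT K = False
Both conjuncts True, so the formula holds.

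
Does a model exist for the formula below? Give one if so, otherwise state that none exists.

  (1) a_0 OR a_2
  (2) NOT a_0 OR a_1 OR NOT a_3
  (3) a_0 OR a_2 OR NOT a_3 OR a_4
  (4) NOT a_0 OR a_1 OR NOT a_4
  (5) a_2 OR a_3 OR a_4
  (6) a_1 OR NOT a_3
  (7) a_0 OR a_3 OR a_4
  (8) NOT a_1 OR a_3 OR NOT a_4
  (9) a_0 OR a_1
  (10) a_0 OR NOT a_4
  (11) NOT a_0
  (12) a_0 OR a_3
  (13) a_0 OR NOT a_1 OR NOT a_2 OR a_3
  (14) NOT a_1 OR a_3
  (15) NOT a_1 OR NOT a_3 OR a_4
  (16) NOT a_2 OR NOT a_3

Unsatisfiable

Case a_0 = True:
  Clause (NOT a_0) is falsified — contradiction.
Case a_0 = False:
  (a_0 OR a_2) forces a_2 = True.
  (a_0 OR a_1) forces a_1 = True.
  (a_0 OR NOT a_4) forces a_4 = False.
  (a_0 OR a_3 OR a_4) forces a_3 = True.
  Clause (NOT a_1 OR NOT a_3 OR a_4) is falsified — contradiction.
Both cases fail, so the formula is unsatisfiable.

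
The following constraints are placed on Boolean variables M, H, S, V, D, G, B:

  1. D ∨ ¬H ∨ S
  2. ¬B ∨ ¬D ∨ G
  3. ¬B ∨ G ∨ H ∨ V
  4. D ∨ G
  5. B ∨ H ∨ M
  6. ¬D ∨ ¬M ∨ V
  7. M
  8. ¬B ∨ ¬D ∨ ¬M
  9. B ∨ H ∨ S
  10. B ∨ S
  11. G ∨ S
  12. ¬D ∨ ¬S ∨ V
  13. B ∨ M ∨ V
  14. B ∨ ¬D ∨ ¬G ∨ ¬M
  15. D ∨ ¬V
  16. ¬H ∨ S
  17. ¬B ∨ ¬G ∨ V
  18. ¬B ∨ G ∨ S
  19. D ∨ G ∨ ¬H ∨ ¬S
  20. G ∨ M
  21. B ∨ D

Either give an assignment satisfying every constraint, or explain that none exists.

Unit clause (M) forces M = True.
Set H = True.
  then (¬H ∨ S) forces S = True.
Set V = True.
  then (D ∨ ¬V) forces D = True.
  then (¬B ∨ ¬D ∨ ¬M) forces B = False.
  then (B ∨ ¬D ∨ ¬G ∨ ¬M) forces G = False.
All clauses satisfied.

M = True, H = True, S = True, V = True, D = True, G = False, B = False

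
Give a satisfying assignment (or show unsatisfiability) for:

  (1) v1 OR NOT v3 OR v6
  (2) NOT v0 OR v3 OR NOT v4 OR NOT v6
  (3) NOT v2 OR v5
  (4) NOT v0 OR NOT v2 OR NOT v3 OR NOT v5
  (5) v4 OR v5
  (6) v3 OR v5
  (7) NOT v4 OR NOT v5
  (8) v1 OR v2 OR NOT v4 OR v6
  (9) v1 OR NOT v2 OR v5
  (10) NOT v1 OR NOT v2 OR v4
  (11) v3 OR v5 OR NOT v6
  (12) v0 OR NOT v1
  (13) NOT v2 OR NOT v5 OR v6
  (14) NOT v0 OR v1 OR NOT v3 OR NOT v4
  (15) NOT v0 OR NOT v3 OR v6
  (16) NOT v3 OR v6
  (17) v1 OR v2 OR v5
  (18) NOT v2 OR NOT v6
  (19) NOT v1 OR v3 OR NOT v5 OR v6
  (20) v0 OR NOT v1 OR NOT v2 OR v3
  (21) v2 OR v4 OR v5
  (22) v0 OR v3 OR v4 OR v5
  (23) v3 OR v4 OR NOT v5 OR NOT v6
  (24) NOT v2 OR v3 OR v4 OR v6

Set v0 = False.
  then (v0 OR NOT v1) forces v1 = False.
Try v2 = True:
  (NOT v2 OR v5) forces v5 = True.
  (NOT v4 OR NOT v5) forces v4 = False.
  (NOT v2 OR NOT v5 OR v6) forces v6 = True.
  clause (NOT v2 OR NOT v6) is falsified — backtrack.
So v2 = False.
  then (v1 OR v2 OR v5) forces v5 = True.
  then (NOT v4 OR NOT v5) forces v4 = False.
Set v3 = False.
  then (v3 OR v4 OR NOT v5 OR NOT v6) forces v6 = False.
All clauses satisfied.

v0 = False, v1 = False, v2 = False, v3 = False, v4 = False, v5 = True, v6 = False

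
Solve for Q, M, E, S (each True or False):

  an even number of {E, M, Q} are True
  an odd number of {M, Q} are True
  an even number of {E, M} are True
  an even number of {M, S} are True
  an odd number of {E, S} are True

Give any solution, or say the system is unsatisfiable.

No satisfying assignment exists.

Adding constraints 3, 4, 5 mod 2: every variable appears an even number of times on the left, so the left side is 0.
But the right sides sum to 1 (mod 2). 0 ≠ 1 — the system is inconsistent.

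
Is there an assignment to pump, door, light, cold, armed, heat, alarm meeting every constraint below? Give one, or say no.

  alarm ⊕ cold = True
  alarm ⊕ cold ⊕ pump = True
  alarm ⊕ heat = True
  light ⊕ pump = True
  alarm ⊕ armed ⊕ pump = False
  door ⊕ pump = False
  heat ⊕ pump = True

pump = False, door = False, light = True, cold = True, armed = False, heat = True, alarm = False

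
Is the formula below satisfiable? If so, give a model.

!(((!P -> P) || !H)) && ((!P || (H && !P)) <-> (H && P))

Case P = True: the conjunct !(((!P -> P) || !H)) becomes !((True || !H)) = False.
Case P = False: the conjunct (!P || (H && !P)) <-> (H && P) becomes (True || H) <-> (H && False) = False.
Both cases fail — unsatisfiable.

The formula is unsatisfiable.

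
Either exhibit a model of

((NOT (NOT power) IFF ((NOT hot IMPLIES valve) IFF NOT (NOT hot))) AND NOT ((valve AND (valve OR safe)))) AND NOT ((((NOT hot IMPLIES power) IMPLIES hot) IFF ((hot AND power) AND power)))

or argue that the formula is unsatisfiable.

Case valve = True: the conjunct NOT ((valve AND (valve OR safe))) becomes NOT ((True AND True)) = False.
Case valve = False: the formula simplifies to (NOT (NOT power) IFF (hot IFF NOT (NOT hot))) AND NOT ((((NOT hot IMPLIES power) IMPLIES hot) IFF ((hot AND power) AND power))).
  hot = True: simplifies to NOT (NOT power) AND NOT ((power AND power)).
    power = True: the conjunct NOT ((power AND power)) becomes NOT ((True AND True)) = False.
    power = False: the conjunct NOT (NOT power) becomes NOT (NOT False) = False.
  hot = False: simplifies to NOT (NOT power) AND NOT power.
    power = True: the conjunct NOT power is False.
    power = False: the conjunct NOT (NOT power) becomes NOT (NOT False) = False.
Both cases fail — unsatisfiable.

Unsatisfiable — no assignment works.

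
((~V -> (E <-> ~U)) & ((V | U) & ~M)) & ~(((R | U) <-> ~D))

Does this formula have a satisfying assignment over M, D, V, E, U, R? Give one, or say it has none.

M: False; D: True; V: True; E: False; U: False; R: True

  (~V -> (E <-> ~U)) & ((V | U) & ~M) = True
    ~V -> (E <-> ~U) = True
      ~V = False
      E <-> ~U = False
        ~U = True
    (V | U) & ~M = True
      V | U = True
      ~M = True
  ~(((R | U) <-> ~D)) = True
    (R | U) <-> ~D = False
      R | U = True
      ~D = False
Both conjuncts True, so the formula holds.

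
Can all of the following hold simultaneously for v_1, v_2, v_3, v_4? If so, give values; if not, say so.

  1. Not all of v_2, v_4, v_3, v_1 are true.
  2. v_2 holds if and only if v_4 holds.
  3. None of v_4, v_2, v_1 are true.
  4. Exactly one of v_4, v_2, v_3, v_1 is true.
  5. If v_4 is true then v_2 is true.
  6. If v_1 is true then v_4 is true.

v_1=F; v_2=F; v_3=T; v_4=F

  (1) {v_2, v_4, v_3, v_1}: 1/4 true — not all ✓
  (2) v_2=F, v_4=F — same ✓
  (3) {v_4, v_2, v_1}: 0 true — none ✓
  (4) {v_4, v_2, v_3, v_1}: 1 true — exactly one ✓
  (5) v_4=F ⇒ v_2: vacuous ✓
  (6) v_1=F ⇒ v_4: vacuous ✓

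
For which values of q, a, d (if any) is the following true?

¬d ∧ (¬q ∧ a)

q = False, a = True, d = False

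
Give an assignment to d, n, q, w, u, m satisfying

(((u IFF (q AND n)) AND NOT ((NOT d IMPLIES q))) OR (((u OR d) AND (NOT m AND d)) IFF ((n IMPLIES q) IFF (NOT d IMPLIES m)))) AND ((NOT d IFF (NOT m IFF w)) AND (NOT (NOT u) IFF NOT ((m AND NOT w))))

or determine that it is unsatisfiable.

d: False, n: False, q: True, w: True, u: True, m: False

  ((u IFF (q AND n)) AND NOT ((NOT d IMPLIES q))) OR (((u OR d) AND (NOT m AND d)) IFF ((n IMPLIES q) IFF (NOT d IMPLIES m))) = True
    (u IFF (q AND n)) AND NOT ((NOT d IMPLIES q)) = False
      u IFF (q AND n) = False
        q AND n = False
      NOT ((NOT d IMPLIES q)) = False
        NOT d IMPLIES q = True
          NOT d = True
    ((u OR d) AND (NOT m AND d)) IFF ((n IMPLIES q) IFF (NOT d IMPLIES m)) = True
      (u OR d) AND (NOT m AND d) = False
        u OR d = True
        NOT m AND d = False
          NOT m = True
      (n IMPLIES q) IFF (NOT d IMPLIES m) = False
        n IMPLIES q = True
        NOT d IMPLIES m = False
          NOT d = True
  (NOT d IFF (NOT m IFF w)) AND (NOT (NOT u) IFF NOT ((m AND NOT w))) = True
    NOT d IFF (NOT m IFF w) = True
      NOT d = True
      NOT m IFF w = True
        NOT m = True
    NOT (NOT u) IFF NOT ((m AND NOT w)) = True
      NOT (NOT u) = True
        NOT u = False
      NOT ((m AND NOT w)) = True
        m AND NOT w = False
          NOT w = False
Both conjuncts True, so the formula holds.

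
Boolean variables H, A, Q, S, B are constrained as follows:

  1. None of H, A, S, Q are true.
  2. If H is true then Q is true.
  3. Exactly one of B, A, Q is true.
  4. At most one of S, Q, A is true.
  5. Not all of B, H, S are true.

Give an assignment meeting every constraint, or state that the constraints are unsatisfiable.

H = False, A = False, Q = False, S = False, B = True

  (1) {H, A, S, Q}: 0 true — none ✓
  (2) H=F ⇒ Q: vacuous ✓
  (3) {B, A, Q}: 1 true — exactly one ✓
  (4) {S, Q, A}: 0 true — at most one ✓
  (5) {B, H, S}: 1/3 true — not all ✓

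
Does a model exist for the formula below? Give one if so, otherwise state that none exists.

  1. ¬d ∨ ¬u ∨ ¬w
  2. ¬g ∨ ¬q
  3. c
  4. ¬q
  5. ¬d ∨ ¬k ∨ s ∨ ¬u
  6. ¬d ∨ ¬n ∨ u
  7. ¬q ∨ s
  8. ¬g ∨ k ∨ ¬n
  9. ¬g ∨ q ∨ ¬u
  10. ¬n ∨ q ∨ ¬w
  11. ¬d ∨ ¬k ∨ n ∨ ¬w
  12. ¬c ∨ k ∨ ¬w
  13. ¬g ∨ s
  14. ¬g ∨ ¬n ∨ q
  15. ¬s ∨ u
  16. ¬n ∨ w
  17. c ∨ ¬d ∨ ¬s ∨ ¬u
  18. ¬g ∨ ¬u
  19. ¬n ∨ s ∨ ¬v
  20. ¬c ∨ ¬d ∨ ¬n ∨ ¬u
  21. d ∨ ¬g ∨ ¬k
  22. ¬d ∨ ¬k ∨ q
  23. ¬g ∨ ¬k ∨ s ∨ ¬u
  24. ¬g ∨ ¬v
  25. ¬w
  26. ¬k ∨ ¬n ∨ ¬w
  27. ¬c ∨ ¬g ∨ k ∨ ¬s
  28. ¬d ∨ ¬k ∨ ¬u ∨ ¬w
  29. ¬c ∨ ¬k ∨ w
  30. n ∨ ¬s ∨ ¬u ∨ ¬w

s: False; u: False; d: False; k: False; n: False; q: False; g: False; v: False; c: True; w: False

Unit clause (c) forces c = True.
Unit clause (¬q) forces q = False.
Unit clause (¬w) forces w = False.
In (¬c ∨ ¬k ∨ w) only ¬k is left, so k = False.
In (¬n ∨ w) only ¬n is left, so n = False.
Set s = False.
  then (¬g ∨ s) forces g = False.
Set u = False.
Set d = False.
Set v = False.
All clauses satisfied.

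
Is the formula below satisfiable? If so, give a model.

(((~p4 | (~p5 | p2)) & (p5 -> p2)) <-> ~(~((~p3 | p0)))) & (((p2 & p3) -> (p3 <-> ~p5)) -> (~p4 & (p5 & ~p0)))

p0 = True, p2 = True, p3 = True, p4 = True, p5 = True

  ((~p4 | (~p5 | p2)) & (p5 -> p2)) <-> ~(~((~p3 | p0))) = True
    (~p4 | (~p5 | p2)) & (p5 -> p2) = True
      ~p4 | (~p5 | p2) = True
        ~p4 = False
        ~p5 | p2 = True
          ~p5 = False
      p5 -> p2 = True
    ~(~((~p3 | p0))) = True
      ~((~p3 | p0)) = False
        ~p3 | p0 = True
          ~p3 = False
  ((p2 & p3) -> (p3 <-> ~p5)) -> (~p4 & (p5 & ~p0)) = True
    (p2 & p3) -> (p3 <-> ~p5) = False
      p2 & p3 = True
      p3 <-> ~p5 = False
        ~p5 = False
    ~p4 & (p5 & ~p0) = False
      ~p4 = False
      p5 & ~p0 = False
        ~p0 = False
Both conjuncts True, so the formula holds.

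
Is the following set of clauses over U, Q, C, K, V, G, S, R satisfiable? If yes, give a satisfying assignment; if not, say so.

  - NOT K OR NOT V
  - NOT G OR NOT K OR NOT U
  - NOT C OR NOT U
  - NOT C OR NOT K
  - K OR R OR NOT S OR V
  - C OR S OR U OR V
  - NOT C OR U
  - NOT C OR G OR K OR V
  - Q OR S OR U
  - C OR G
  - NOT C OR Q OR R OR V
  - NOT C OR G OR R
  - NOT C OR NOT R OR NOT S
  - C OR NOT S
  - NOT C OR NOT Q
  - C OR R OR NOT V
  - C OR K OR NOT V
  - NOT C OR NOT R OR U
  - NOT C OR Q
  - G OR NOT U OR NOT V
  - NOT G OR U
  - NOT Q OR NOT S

U = True, Q = False, C = False, K = False, V = False, G = True, S = False, R = True

Try U = False:
  (NOT C OR U) forces C = False.
  (C OR G) forces G = True.
  clause (NOT G OR U) is falsified — backtrack.
So U = True.
  then (NOT C OR NOT U) forces C = False.
  then (C OR G) forces G = True.
  then (C OR NOT S) forces S = False.
  then (NOT G OR NOT K OR NOT U) forces K = False.
  then (C OR K OR NOT V) forces V = False.
Set Q = False.
Set R = True.
All clauses satisfied.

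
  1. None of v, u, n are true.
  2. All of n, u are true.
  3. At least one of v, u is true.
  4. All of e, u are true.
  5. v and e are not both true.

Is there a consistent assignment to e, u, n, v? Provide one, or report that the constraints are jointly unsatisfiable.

The formula is unsatisfiable.

Case u = True:
  Constraint (1) is violated (u=T) — contradiction.
Case u = False:
  Constraint (2) is violated (u=F) — contradiction.
Both cases fail — unsatisfiable.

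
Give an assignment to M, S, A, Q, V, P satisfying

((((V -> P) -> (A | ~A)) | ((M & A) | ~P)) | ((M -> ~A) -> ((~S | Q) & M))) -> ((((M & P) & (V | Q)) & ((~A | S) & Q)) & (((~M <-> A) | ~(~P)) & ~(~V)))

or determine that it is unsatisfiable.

M=T; S=F; A=F; Q=T; V=T; P=T

  ((((V -> P) -> (A | ~A)) | ((M & A) | ~P)) | ((M -> ~A) -> ((~S | Q) & M))) -> ((((M & P) & (V | Q)) & ((~A | S) & Q)) & (((~M <-> A) | ~(~P)) & ~(~V))) = True
    (((V -> P) -> (A | ~A)) | ((M & A) | ~P)) | ((M -> ~A) -> ((~S | Q) & M)) = True
      ((V -> P) -> (A | ~A)) | ((M & A) | ~P) = True
        (V -> P) -> (A | ~A) = True
          V -> P = True
          A | ~A = True
            ~A = True
        (M & A) | ~P = False
          M & A = False
          ~P = False
      (M -> ~A) -> ((~S | Q) & M) = True
        M -> ~A = True
          ~A = True
        (~S | Q) & M = True
          ~S | Q = True
            ~S = True
    (((M & P) & (V | Q)) & ((~A | S) & Q)) & (((~M <-> A) | ~(~P)) & ~(~V)) = True
      ((M & P) & (V | Q)) & ((~A | S) & Q) = True
        (M & P) & (V | Q) = True
          M & P = True
          V | Q = True
        (~A | S) & Q = True
          ~A | S = True
            ~A = True
      ((~M <-> A) | ~(~P)) & ~(~V) = True
        (~M <-> A) | ~(~P) = True
          ~M <-> A = True
            ~M = False
          ~(~P) = True
            ~P = False
        ~(~V) = True
          ~V = False
The formula evaluates to True.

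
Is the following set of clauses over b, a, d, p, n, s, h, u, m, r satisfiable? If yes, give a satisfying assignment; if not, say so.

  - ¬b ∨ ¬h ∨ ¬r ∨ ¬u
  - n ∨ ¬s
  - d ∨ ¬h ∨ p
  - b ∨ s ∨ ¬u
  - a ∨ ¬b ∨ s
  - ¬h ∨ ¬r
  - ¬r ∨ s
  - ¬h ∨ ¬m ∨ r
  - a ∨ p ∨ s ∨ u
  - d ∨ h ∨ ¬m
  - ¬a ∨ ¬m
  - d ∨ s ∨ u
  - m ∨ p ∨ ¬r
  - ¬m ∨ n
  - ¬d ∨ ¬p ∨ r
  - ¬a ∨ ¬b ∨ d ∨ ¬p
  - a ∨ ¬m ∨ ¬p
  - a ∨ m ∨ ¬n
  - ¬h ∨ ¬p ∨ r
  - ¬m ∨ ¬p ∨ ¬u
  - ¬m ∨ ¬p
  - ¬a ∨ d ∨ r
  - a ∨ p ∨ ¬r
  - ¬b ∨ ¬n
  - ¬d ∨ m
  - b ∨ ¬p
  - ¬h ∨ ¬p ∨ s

Set b = False.
  then (b ∨ ¬p) forces p = False.
Try a = True:
  (¬a ∨ ¬m) forces m = False.
  (m ∨ p ∨ ¬r) forces r = False.
  (¬a ∨ d ∨ r) forces d = True.
  clause (¬d ∨ m) is falsified — backtrack.
So a = False.
  then (a ∨ p ∨ ¬r) forces r = False.
Set d = True.
  then (¬d ∨ m) forces m = True.
  then (¬h ∨ ¬m ∨ r) forces h = False.
  then (¬m ∨ n) forces n = True.
Try s = False:
  (b ∨ s ∨ ¬u) forces u = False.
  clause (a ∨ p ∨ s ∨ u) is falsified — backtrack.
So s = True.
Set u = True.
All clauses satisfied.

b: False, a: False, d: True, p: False, n: True, s: True, h: False, u: True, m: True, r: False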